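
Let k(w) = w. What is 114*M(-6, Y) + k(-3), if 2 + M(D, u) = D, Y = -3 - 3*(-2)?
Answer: -915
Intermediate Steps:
Y = 3 (Y = -3 + 6 = 3)
M(D, u) = -2 + D
114*M(-6, Y) + k(-3) = 114*(-2 - 6) - 3 = 114*(-8) - 3 = -912 - 3 = -915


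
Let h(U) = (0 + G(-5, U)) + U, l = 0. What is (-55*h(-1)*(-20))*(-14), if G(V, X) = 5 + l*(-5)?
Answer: -61600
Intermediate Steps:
G(V, X) = 5 (G(V, X) = 5 + 0*(-5) = 5 + 0 = 5)
h(U) = 5 + U (h(U) = (0 + 5) + U = 5 + U)
(-55*h(-1)*(-20))*(-14) = (-55*(5 - 1)*(-20))*(-14) = (-55*4*(-20))*(-14) = -220*(-20)*(-14) = 4400*(-14) = -61600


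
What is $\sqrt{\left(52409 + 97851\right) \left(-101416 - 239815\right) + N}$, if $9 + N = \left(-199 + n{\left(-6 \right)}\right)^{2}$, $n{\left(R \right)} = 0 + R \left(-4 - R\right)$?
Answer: $6 i \sqrt{1424259043} \approx 2.2644 \cdot 10^{5} i$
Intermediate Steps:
$n{\left(R \right)} = R \left(-4 - R\right)$
$N = 44512$ ($N = -9 + \left(-199 - - 6 \left(4 - 6\right)\right)^{2} = -9 + \left(-199 - \left(-6\right) \left(-2\right)\right)^{2} = -9 + \left(-199 - 12\right)^{2} = -9 + \left(-211\right)^{2} = -9 + 44521 = 44512$)
$\sqrt{\left(52409 + 97851\right) \left(-101416 - 239815\right) + N} = \sqrt{\left(52409 + 97851\right) \left(-101416 - 239815\right) + 44512} = \sqrt{150260 \left(-341231\right) + 44512} = \sqrt{-51273370060 + 44512} = \sqrt{-51273325548} = 6 i \sqrt{1424259043}$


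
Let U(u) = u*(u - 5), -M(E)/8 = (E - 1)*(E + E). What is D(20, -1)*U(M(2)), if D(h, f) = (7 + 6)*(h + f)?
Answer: 292448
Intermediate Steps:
M(E) = -16*E*(-1 + E) (M(E) = -8*(E - 1)*(E + E) = -8*(-1 + E)*2*E = -16*E*(-1 + E))
U(u) = u*(-5 + u)
D(h, f) = 13*f + 13*h (D(h, f) = 13*(f + h) = 13*f + 13*h)
D(20, -1)*U(M(2)) = (13*(-1) + 13*20)*((16*2*(1 - 1*2))*(-5 + 16*2*(1 - 1*2))) = (-13 + 260)*((16*2*(1 - 2))*(-5 + 16*2*(1 - 2))) = 247*((16*2*(-1))*(-5 + 16*2*(-1))) = 247*(-32*(-5 - 32)) = 247*(-32*(-37)) = 247*1184 = 292448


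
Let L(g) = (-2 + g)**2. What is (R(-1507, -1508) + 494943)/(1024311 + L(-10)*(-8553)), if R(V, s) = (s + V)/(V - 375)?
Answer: -310495247/130059374 ≈ -2.3873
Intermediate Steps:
R(V, s) = (V + s)/(-375 + V)
(R(-1507, -1508) + 494943)/(1024311 + L(-10)*(-8553)) = ((-1507 - 1508)/(-375 - 1507) + 494943)/(1024311 + (-2 - 10)**2*(-8553)) = (-3015/(-1882) + 494943)/(1024311 + (-12)**2*(-8553)) = (-1/1882*(-3015) + 494943)/(1024311 + 144*(-8553)) = (3015/1882 + 494943)/(1024311 - 1231632) = (931485741/1882)/(-207321) = (931485741/1882)*(-1/207321) = -310495247/130059374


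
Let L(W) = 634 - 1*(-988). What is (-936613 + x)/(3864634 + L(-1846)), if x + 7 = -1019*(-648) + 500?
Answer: -5746/80547 ≈ -0.071337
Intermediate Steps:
L(W) = 1622 (L(W) = 634 + 988 = 1622)
x = 660805 (x = -7 + (-1019*(-648) + 500) = -7 + (660312 + 500) = -7 + 660812 = 660805)
(-936613 + x)/(3864634 + L(-1846)) = (-936613 + 660805)/(3864634 + 1622) = -275808/3866256 = -275808*1/3866256 = -5746/80547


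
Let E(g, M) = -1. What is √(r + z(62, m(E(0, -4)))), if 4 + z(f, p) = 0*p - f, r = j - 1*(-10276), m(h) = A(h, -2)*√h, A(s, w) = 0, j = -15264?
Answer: 19*I*√14 ≈ 71.092*I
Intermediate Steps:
m(h) = 0 (m(h) = 0*√h = 0)
r = -4988 (r = -15264 - 1*(-10276) = -15264 + 10276 = -4988)
z(f, p) = -4 - f (z(f, p) = -4 + (0*p - f) = -4 + (0 - f) = -4 - f)
√(r + z(62, m(E(0, -4)))) = √(-4988 + (-4 - 1*62)) = √(-4988 + (-4 - 62)) = √(-4988 - 66) = √(-5054) = 19*I*√14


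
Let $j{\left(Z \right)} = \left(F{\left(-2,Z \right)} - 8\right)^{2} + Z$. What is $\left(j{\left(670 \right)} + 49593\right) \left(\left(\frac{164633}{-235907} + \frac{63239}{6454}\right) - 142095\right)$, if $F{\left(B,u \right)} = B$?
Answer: $- \frac{1556446946351096771}{217506254} \approx -7.1559 \cdot 10^{9}$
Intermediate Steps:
$j{\left(Z \right)} = 100 + Z$ ($j{\left(Z \right)} = \left(-2 - 8\right)^{2} + Z = \left(-10\right)^{2} + Z = 100 + Z$)
$\left(j{\left(670 \right)} + 49593\right) \left(\left(\frac{164633}{-235907} + \frac{63239}{6454}\right) - 142095\right) = \left(\left(100 + 670\right) + 49593\right) \left(\left(\frac{164633}{-235907} + \frac{63239}{6454}\right) - 142095\right) = \left(770 + 49593\right) \left(\left(164633 \left(- \frac{1}{235907}\right) + 63239 \cdot \frac{1}{6454}\right) - 142095\right) = 50363 \left(\left(- \frac{23519}{33701} + \frac{63239}{6454}\right) - 142095\right) = 50363 \left(\frac{1979425913}{217506254} - 142095\right) = 50363 \left(- \frac{30904571736217}{217506254}\right) = - \frac{1556446946351096771}{217506254}$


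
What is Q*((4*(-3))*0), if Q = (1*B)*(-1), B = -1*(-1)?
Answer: 0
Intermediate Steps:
B = 1
Q = -1 (Q = (1*1)*(-1) = 1*(-1) = -1)
Q*((4*(-3))*0) = -4*(-3)*0 = -(-12)*0 = -1*0 = 0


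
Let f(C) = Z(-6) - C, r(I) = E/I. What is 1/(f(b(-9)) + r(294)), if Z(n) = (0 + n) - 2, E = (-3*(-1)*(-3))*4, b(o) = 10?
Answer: -49/888 ≈ -0.055180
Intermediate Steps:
E = -36 (E = (3*(-3))*4 = -9*4 = -36)
Z(n) = -2 + n (Z(n) = n - 2 = -2 + n)
r(I) = -36/I
f(C) = -8 - C (f(C) = (-2 - 6) - C = -8 - C)
1/(f(b(-9)) + r(294)) = 1/((-8 - 1*10) - 36/294) = 1/((-8 - 10) - 36*1/294) = 1/(-18 - 6/49) = 1/(-888/49) = -49/888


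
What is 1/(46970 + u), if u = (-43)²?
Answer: 1/48819 ≈ 2.0484e-5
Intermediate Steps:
u = 1849
1/(46970 + u) = 1/(46970 + 1849) = 1/48819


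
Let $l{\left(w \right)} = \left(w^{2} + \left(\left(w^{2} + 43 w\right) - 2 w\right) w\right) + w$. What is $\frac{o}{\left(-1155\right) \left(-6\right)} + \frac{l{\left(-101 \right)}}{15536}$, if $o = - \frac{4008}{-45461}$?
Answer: $- \frac{3950922154219}{101969477610} \approx -38.746$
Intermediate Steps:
$l{\left(w \right)} = w + w^{2} + w \left(w^{2} + 41 w\right)$ ($l{\left(w \right)} = \left(w^{2} + \left(w^{2} + 41 w\right) w\right) + w = \left(w^{2} + w \left(w^{2} + 41 w\right)\right) + w = w + w^{2} + w \left(w^{2} + 41 w\right)$)
$o = \frac{4008}{45461}$ ($o = \left(-4008\right) \left(- \frac{1}{45461}\right) = \frac{4008}{45461} \approx 0.088163$)
$\frac{o}{\left(-1155\right) \left(-6\right)} + \frac{l{\left(-101 \right)}}{15536} = \frac{4008}{45461 \left(\left(-1155\right) \left(-6\right)\right)} + \frac{\left(-101\right) \left(1 + \left(-101\right)^{2} + 42 \left(-101\right)\right)}{15536} = \frac{4008}{45461 \cdot 6930} + - 101 \left(1 + 10201 - 4242\right) \frac{1}{15536} = \frac{4008}{45461} \cdot \frac{1}{6930} + \left(-101\right) 5960 \cdot \frac{1}{15536} = \frac{668}{52507455} - \frac{75245}{1942} = - \frac{3950922154219}{101969477610}$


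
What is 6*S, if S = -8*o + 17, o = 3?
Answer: -42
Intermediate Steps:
S = -7 (S = -8*3 + 17 = -24 + 17 = -7)
6*S = 6*(-7) = -42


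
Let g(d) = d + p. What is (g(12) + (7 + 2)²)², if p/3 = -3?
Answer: 7056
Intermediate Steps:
p = -9 (p = 3*(-3) = -9)
g(d) = -9 + d (g(d) = d - 9 = -9 + d)
(g(12) + (7 + 2)²)² = ((-9 + 12) + (7 + 2)²)² = (3 + 9²)² = (3 + 81)² = 84² = 7056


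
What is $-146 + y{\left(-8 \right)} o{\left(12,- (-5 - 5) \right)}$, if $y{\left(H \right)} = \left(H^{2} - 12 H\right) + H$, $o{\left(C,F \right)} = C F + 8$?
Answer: $19310$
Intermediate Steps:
$o{\left(C,F \right)} = 8 + C F$
$y{\left(H \right)} = H^{2} - 11 H$
$-146 + y{\left(-8 \right)} o{\left(12,- (-5 - 5) \right)} = -146 + - 8 \left(-11 - 8\right) \left(8 + 12 \left(- (-5 - 5)\right)\right) = -146 + \left(-8\right) \left(-19\right) \left(8 + 12 \left(\left(-1\right) \left(-10\right)\right)\right) = -146 + 152 \left(8 + 12 \cdot 10\right) = -146 + 152 \left(8 + 120\right) = -146 + 152 \cdot 128 = -146 + 19456 = 19310$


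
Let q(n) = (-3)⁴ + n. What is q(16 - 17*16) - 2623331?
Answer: -2623506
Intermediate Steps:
q(n) = 81 + n
q(16 - 17*16) - 2623331 = (81 + (16 - 17*16)) - 2623331 = (81 + (16 - 272)) - 2623331 = (81 - 256) - 2623331 = -175 - 2623331 = -2623506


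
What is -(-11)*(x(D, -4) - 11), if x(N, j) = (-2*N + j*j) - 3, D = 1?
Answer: 0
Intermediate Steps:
x(N, j) = -3 + j² - 2*N (x(N, j) = (-2*N + j²) - 3 = (j² - 2*N) - 3 = -3 + j² - 2*N)
-(-11)*(x(D, -4) - 11) = -(-11)*((-3 + (-4)² - 2*1) - 11) = -(-11)*((-3 + 16 - 2) - 11) = -(-11)*(11 - 11) = -(-11)*0 = -1*0 = 0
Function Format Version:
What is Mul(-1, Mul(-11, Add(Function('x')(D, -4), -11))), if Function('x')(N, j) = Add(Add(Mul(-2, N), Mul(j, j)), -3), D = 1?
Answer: 0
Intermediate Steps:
Function('x')(N, j) = Add(-3, Pow(j, 2), Mul(-2, N)) (Function('x')(N, j) = Add(Add(Mul(-2, N), Pow(j, 2)), -3) = Add(Add(Pow(j, 2), Mul(-2, N)), -3) = Add(-3, Pow(j, 2), Mul(-2, N)))
Mul(-1, Mul(-11, Add(Function('x')(D, -4), -11))) = Mul(-1, Mul(-11, Add(Add(-3, Pow(-4, 2), Mul(-2, 1)), -11))) = Mul(-1, Mul(-11, Add(Add(-3, 16, -2), -11))) = Mul(-1, Mul(-11, Add(11, -11))) = Mul(-1, Mul(-11, 0)) = Mul(-1, 0) = 0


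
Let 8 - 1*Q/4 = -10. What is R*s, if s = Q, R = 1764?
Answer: 127008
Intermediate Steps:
Q = 72 (Q = 32 - 4*(-10) = 32 + 40 = 72)
s = 72
R*s = 1764*72 = 127008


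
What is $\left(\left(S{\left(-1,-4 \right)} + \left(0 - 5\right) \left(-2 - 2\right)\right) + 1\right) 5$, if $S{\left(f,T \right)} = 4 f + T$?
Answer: $65$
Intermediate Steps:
$S{\left(f,T \right)} = T + 4 f$
$\left(\left(S{\left(-1,-4 \right)} + \left(0 - 5\right) \left(-2 - 2\right)\right) + 1\right) 5 = \left(\left(\left(-4 + 4 \left(-1\right)\right) + \left(0 - 5\right) \left(-2 - 2\right)\right) + 1\right) 5 = \left(\left(\left(-4 - 4\right) - -20\right) + 1\right) 5 = \left(\left(-8 + 20\right) + 1\right) 5 = \left(12 + 1\right) 5 = 13 \cdot 5 = 65$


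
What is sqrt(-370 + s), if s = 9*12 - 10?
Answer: 4*I*sqrt(17) ≈ 16.492*I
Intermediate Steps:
s = 98 (s = 108 - 10 = 98)
sqrt(-370 + s) = sqrt(-370 + 98) = sqrt(-272) = 4*I*sqrt(17)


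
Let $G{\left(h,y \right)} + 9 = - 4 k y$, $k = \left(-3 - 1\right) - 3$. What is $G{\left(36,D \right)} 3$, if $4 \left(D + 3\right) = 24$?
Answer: $225$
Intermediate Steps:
$D = 3$ ($D = -3 + \frac{1}{4} \cdot 24 = -3 + 6 = 3$)
$k = -7$ ($k = -4 - 3 = -7$)
$G{\left(h,y \right)} = -9 + 28 y$ ($G{\left(h,y \right)} = -9 + \left(-4\right) \left(-7\right) y = -9 + 28 y$)
$G{\left(36,D \right)} 3 = \left(-9 + 28 \cdot 3\right) 3 = \left(-9 + 84\right) 3 = 75 \cdot 3 = 225$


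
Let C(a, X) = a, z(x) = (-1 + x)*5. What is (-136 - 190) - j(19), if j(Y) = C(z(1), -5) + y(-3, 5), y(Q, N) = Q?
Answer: -323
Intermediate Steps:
z(x) = -5 + 5*x
j(Y) = -3 (j(Y) = (-5 + 5*1) - 3 = (-5 + 5) - 3 = 0 - 3 = -3)
(-136 - 190) - j(19) = (-136 - 190) - 1*(-3) = -326 + 3 = -323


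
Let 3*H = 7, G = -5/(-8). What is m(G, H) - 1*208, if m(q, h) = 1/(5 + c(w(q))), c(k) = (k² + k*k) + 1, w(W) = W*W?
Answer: -2683856/12913 ≈ -207.84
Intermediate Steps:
G = 5/8 (G = -5*(-⅛) = 5/8 ≈ 0.62500)
H = 7/3 (H = (⅓)*7 = 7/3 ≈ 2.3333)
w(W) = W²
c(k) = 1 + 2*k² (c(k) = (k² + k²) + 1 = 2*k² + 1 = 1 + 2*k²)
m(q, h) = 1/(6 + 2*q⁴) (m(q, h) = 1/(5 + (1 + 2*(q²)²)) = 1/(5 + (1 + 2*q⁴)) = 1/(6 + 2*q⁴))
m(G, H) - 1*208 = 1/(2*(3 + (5/8)⁴)) - 1*208 = 1/(2*(3 + 625/4096)) - 208 = 1/(2*(12913/4096)) - 208 = (½)*(4096/12913) - 208 = 2048/12913 - 208 = -2683856/12913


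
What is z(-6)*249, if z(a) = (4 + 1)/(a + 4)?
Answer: -1245/2 ≈ -622.50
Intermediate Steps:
z(a) = 5/(4 + a)
z(-6)*249 = (5/(4 - 6))*249 = (5/(-2))*249 = (5*(-½))*249 = -5/2*249 = -1245/2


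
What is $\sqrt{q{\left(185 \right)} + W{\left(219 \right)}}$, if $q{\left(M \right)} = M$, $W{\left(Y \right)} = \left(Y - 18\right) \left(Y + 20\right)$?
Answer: $4 \sqrt{3014} \approx 219.6$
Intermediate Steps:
$W{\left(Y \right)} = \left(-18 + Y\right) \left(20 + Y\right)$
$\sqrt{q{\left(185 \right)} + W{\left(219 \right)}} = \sqrt{185 + \left(-360 + 219^{2} + 2 \cdot 219\right)} = \sqrt{185 + \left(-360 + 47961 + 438\right)} = \sqrt{185 + 48039} = \sqrt{48224} = 4 \sqrt{3014}$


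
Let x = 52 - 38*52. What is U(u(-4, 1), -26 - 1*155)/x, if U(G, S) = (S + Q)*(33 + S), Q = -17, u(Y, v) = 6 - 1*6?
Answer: -198/13 ≈ -15.231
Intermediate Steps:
u(Y, v) = 0 (u(Y, v) = 6 - 6 = 0)
U(G, S) = (-17 + S)*(33 + S) (U(G, S) = (S - 17)*(33 + S) = (-17 + S)*(33 + S))
x = -1924 (x = 52 - 1976 = -1924)
U(u(-4, 1), -26 - 1*155)/x = (-561 + (-26 - 1*155)**2 + 16*(-26 - 1*155))/(-1924) = (-561 + (-26 - 155)**2 + 16*(-26 - 155))*(-1/1924) = (-561 + (-181)**2 + 16*(-181))*(-1/1924) = (-561 + 32761 - 2896)*(-1/1924) = 29304*(-1/1924) = -198/13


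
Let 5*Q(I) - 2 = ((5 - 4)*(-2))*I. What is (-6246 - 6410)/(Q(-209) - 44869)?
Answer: 12656/44785 ≈ 0.28259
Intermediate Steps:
Q(I) = 2/5 - 2*I/5 (Q(I) = 2/5 + (((5 - 4)*(-2))*I)/5 = 2/5 + ((1*(-2))*I)/5 = 2/5 + (-2*I)/5 = 2/5 - 2*I/5)
(-6246 - 6410)/(Q(-209) - 44869) = (-6246 - 6410)/((2/5 - 2/5*(-209)) - 44869) = -12656/((2/5 + 418/5) - 44869) = -12656/(84 - 44869) = -12656/(-44785) = -12656*(-1/44785) = 12656/44785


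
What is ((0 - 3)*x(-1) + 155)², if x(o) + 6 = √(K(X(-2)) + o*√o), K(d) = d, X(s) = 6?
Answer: (173 - 3*√(6 - I))² ≈ 27432.0 + 202.2*I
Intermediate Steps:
x(o) = -6 + √(6 + o^(3/2)) (x(o) = -6 + √(6 + o*√o) = -6 + √(6 + o^(3/2)))
((0 - 3)*x(-1) + 155)² = ((0 - 3)*(-6 + √(6 + (-1)^(3/2))) + 155)² = (-3*(-6 + √(6 - I)) + 155)² = ((18 - 3*√(6 - I)) + 155)² = (173 - 3*√(6 - I))²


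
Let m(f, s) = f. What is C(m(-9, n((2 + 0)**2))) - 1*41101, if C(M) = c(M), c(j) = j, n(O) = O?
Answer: -41110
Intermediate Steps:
C(M) = M
C(m(-9, n((2 + 0)**2))) - 1*41101 = -9 - 1*41101 = -9 - 41101 = -41110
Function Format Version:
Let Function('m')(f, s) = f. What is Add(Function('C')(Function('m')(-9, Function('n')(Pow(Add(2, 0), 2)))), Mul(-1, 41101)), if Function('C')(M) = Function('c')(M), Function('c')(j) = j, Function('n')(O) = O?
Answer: -41110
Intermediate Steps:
Function('C')(M) = M
Add(Function('C')(Function('m')(-9, Function('n')(Pow(Add(2, 0), 2)))), Mul(-1, 41101)) = Add(-9, Mul(-1, 41101)) = Add(-9, -41101) = -41110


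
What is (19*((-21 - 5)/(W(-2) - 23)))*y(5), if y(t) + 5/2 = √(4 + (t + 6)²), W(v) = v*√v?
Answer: -28405/537 + 56810*√5/537 - 4940*I*√10/537 + 2470*I*√2/537 ≈ 183.66 - 22.586*I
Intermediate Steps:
W(v) = v^(3/2)
y(t) = -5/2 + √(4 + (6 + t)²) (y(t) = -5/2 + √(4 + (t + 6)²) = -5/2 + √(4 + (6 + t)²))
(19*((-21 - 5)/(W(-2) - 23)))*y(5) = (19*((-21 - 5)/((-2)^(3/2) - 23)))*(-5/2 + √(4 + (6 + 5)²)) = (19*(-26/(-2*I*√2 - 23)))*(-5/2 + √(4 + 11²)) = (19*(-26/(-23 - 2*I*√2)))*(-5/2 + √(4 + 121)) = (-494/(-23 - 2*I*√2))*(-5/2 + √125) = (-494/(-23 - 2*I*√2))*(-5/2 + 5*√5) = -494*(-5/2 + 5*√5)/(-23 - 2*I*√2)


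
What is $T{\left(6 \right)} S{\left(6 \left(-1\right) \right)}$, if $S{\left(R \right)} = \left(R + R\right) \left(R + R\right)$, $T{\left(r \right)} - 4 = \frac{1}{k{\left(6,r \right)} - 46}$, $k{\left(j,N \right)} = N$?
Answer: $\frac{2862}{5} \approx 572.4$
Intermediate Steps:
$T{\left(r \right)} = 4 + \frac{1}{-46 + r}$ ($T{\left(r \right)} = 4 + \frac{1}{r - 46} = 4 + \frac{1}{-46 + r}$)
$S{\left(R \right)} = 4 R^{2}$ ($S{\left(R \right)} = 2 R 2 R = 4 R^{2}$)
$T{\left(6 \right)} S{\left(6 \left(-1\right) \right)} = \frac{-183 + 4 \cdot 6}{-46 + 6} \cdot 4 \left(6 \left(-1\right)\right)^{2} = \frac{-183 + 24}{-40} \cdot 4 \left(-6\right)^{2} = \left(- \frac{1}{40}\right) \left(-159\right) 4 \cdot 36 = \frac{159}{40} \cdot 144 = \frac{2862}{5}$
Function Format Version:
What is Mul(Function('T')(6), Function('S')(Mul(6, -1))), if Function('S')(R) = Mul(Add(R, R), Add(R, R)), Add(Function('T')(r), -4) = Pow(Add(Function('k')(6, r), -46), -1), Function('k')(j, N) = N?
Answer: Rational(2862, 5) ≈ 572.40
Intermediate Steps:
Function('T')(r) = Add(4, Pow(Add(-46, r), -1)) (Function('T')(r) = Add(4, Pow(Add(r, -46), -1)) = Add(4, Pow(Add(-46, r), -1)))
Function('S')(R) = Mul(4, Pow(R, 2)) (Function('S')(R) = Mul(Mul(2, R), Mul(2, R)) = Mul(4, Pow(R, 2)))
Mul(Function('T')(6), Function('S')(Mul(6, -1))) = Mul(Mul(Pow(Add(-46, 6), -1), Add(-183, Mul(4, 6))), Mul(4, Pow(Mul(6, -1), 2))) = Mul(Mul(Pow(-40, -1), Add(-183, 24)), Mul(4, Pow(-6, 2))) = Mul(Mul(Rational(-1, 40), -159), Mul(4, 36)) = Mul(Rational(159, 40), 144) = Rational(2862, 5)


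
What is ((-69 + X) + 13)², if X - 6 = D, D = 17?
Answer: 1089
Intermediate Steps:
X = 23 (X = 6 + 17 = 23)
((-69 + X) + 13)² = ((-69 + 23) + 13)² = (-46 + 13)² = (-33)² = 1089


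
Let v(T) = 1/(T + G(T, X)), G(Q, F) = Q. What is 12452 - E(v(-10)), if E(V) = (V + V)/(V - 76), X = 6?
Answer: 18939490/1521 ≈ 12452.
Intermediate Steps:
v(T) = 1/(2*T) (v(T) = 1/(T + T) = 1/(2*T))
E(V) = 2*V/(-76 + V) (E(V) = (2*V)/(-76 + V) = 2*V/(-76 + V))
12452 - E(v(-10)) = 12452 - 2*(½)/(-10)/(-76 + (½)/(-10)) = 12452 - 2*(½)*(-⅒)/(-76 + (½)*(-⅒)) = 12452 - 2*(-1)/(20*(-76 - 1/20)) = 12452 - 2*(-1)/(20*(-1521/20)) = 12452 - 2*(-1)*(-20)/(20*1521) = 12452 - 1*2/1521 = 12452 - 2/1521 = 18939490/1521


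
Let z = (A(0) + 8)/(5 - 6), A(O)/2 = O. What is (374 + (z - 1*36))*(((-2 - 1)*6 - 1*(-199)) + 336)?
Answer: 170610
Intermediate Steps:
A(O) = 2*O
z = -8 (z = (2*0 + 8)/(5 - 6) = (0 + 8)/(-1) = -1*8 = -8)
(374 + (z - 1*36))*(((-2 - 1)*6 - 1*(-199)) + 336) = (374 + (-8 - 1*36))*(((-2 - 1)*6 - 1*(-199)) + 336) = (374 + (-8 - 36))*((-3*6 + 199) + 336) = (374 - 44)*((-18 + 199) + 336) = 330*(181 + 336) = 330*517 = 170610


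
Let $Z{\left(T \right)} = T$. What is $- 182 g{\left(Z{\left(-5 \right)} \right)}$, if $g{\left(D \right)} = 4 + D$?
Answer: $182$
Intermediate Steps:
$- 182 g{\left(Z{\left(-5 \right)} \right)} = - 182 \left(4 - 5\right) = \left(-182\right) \left(-1\right) = 182$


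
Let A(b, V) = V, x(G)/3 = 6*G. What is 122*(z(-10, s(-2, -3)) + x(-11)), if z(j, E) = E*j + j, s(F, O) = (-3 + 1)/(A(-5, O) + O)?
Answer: -77348/3 ≈ -25783.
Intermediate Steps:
x(G) = 18*G (x(G) = 3*(6*G) = 18*G)
s(F, O) = -1/O (s(F, O) = (-3 + 1)/(O + O) = -2*1/(2*O) = -1/O)
z(j, E) = j + E*j
122*(z(-10, s(-2, -3)) + x(-11)) = 122*(-10*(1 - 1/(-3)) + 18*(-11)) = 122*(-10*(1 - 1*(-⅓)) - 198) = 122*(-10*(1 + ⅓) - 198) = 122*(-10*4/3 - 198) = 122*(-40/3 - 198) = 122*(-634/3) = -77348/3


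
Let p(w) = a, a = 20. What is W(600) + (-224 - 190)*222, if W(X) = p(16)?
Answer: -91888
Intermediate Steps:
p(w) = 20
W(X) = 20
W(600) + (-224 - 190)*222 = 20 + (-224 - 190)*222 = 20 - 414*222 = 20 - 91908 = -91888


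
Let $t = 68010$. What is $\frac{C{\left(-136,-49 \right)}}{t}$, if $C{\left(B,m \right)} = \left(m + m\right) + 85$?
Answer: $- \frac{13}{68010} \approx -0.00019115$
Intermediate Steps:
$C{\left(B,m \right)} = 85 + 2 m$ ($C{\left(B,m \right)} = 2 m + 85 = 85 + 2 m$)
$\frac{C{\left(-136,-49 \right)}}{t} = \frac{85 + 2 \left(-49\right)}{68010} = \left(85 - 98\right) \frac{1}{68010} = \left(-13\right) \frac{1}{68010} = - \frac{13}{68010}$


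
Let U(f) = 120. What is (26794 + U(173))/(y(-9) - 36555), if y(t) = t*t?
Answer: -13457/18237 ≈ -0.73790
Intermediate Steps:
y(t) = t²
(26794 + U(173))/(y(-9) - 36555) = (26794 + 120)/((-9)² - 36555) = 26914/(81 - 36555) = 26914/(-36474) = 26914*(-1/36474) = -13457/18237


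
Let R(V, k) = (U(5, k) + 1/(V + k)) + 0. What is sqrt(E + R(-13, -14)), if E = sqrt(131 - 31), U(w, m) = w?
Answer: 2*sqrt(303)/9 ≈ 3.8682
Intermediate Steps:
E = 10 (E = sqrt(100) = 10)
R(V, k) = 5 + 1/(V + k) (R(V, k) = (5 + 1/(V + k)) + 0 = 5 + 1/(V + k))
sqrt(E + R(-13, -14)) = sqrt(10 + (1 + 5*(-13) + 5*(-14))/(-13 - 14)) = sqrt(10 + (1 - 65 - 70)/(-27)) = sqrt(10 - 1/27*(-134)) = sqrt(10 + 134/27) = sqrt(404/27) = 2*sqrt(303)/9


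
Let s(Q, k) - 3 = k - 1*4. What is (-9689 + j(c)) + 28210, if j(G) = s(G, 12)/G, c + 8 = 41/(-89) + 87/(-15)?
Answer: 117529371/6346 ≈ 18520.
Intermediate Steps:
s(Q, k) = -1 + k (s(Q, k) = 3 + (k - 1*4) = 3 + (k - 4) = 3 + (-4 + k) = -1 + k)
c = -6346/445 (c = -8 + (41/(-89) + 87/(-15)) = -8 + (41*(-1/89) + 87*(-1/15)) = -8 + (-41/89 - 29/5) = -8 - 2786/445 = -6346/445 ≈ -14.261)
j(G) = 11/G (j(G) = (-1 + 12)/G = 11/G)
(-9689 + j(c)) + 28210 = (-9689 + 11/(-6346/445)) + 28210 = (-9689 + 11*(-445/6346)) + 28210 = (-9689 - 4895/6346) + 28210 = -61491289/6346 + 28210 = 117529371/6346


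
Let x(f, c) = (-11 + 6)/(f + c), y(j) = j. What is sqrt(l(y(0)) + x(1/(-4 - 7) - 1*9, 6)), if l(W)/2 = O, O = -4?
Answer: I*sqrt(7378)/34 ≈ 2.5263*I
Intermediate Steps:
l(W) = -8 (l(W) = 2*(-4) = -8)
x(f, c) = -5/(c + f)
sqrt(l(y(0)) + x(1/(-4 - 7) - 1*9, 6)) = sqrt(-8 - 5/(6 + (1/(-4 - 7) - 1*9))) = sqrt(-8 - 5/(6 + (1/(-11) - 9))) = sqrt(-8 - 5/(6 + (-1/11 - 9))) = sqrt(-8 - 5/(6 - 100/11)) = sqrt(-8 - 5/(-34/11)) = sqrt(-8 - 5*(-11/34)) = sqrt(-8 + 55/34) = sqrt(-217/34) = I*sqrt(7378)/34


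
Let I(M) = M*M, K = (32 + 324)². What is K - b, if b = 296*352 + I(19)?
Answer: 22183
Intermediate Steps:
K = 126736 (K = 356² = 126736)
I(M) = M²
b = 104553 (b = 296*352 + 19² = 104192 + 361 = 104553)
K - b = 126736 - 1*104553 = 126736 - 104553 = 22183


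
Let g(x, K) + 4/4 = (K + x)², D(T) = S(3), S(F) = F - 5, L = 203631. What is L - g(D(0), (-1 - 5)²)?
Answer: 202476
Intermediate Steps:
S(F) = -5 + F
D(T) = -2 (D(T) = -5 + 3 = -2)
g(x, K) = -1 + (K + x)²
L - g(D(0), (-1 - 5)²) = 203631 - (-1 + ((-1 - 5)² - 2)²) = 203631 - (-1 + ((-6)² - 2)²) = 203631 - (-1 + (36 - 2)²) = 203631 - (-1 + 34²) = 203631 - (-1 + 1156) = 203631 - 1*1155 = 203631 - 1155 = 202476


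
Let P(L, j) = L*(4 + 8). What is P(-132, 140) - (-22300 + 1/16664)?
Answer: 345211423/16664 ≈ 20716.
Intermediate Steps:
P(L, j) = 12*L (P(L, j) = L*12 = 12*L)
P(-132, 140) - (-22300 + 1/16664) = 12*(-132) - (-22300 + 1/16664) = -1584 - (-22300 + 1/16664) = -1584 - 1*(-371607199/16664) = -1584 + 371607199/16664 = 345211423/16664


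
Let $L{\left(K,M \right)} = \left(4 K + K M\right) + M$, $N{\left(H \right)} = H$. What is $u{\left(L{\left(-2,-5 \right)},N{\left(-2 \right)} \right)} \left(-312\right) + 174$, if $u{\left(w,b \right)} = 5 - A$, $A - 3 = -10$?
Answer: $-3570$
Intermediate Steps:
$A = -7$ ($A = 3 - 10 = -7$)
$L{\left(K,M \right)} = M + 4 K + K M$
$u{\left(w,b \right)} = 12$ ($u{\left(w,b \right)} = 5 - -7 = 5 + 7 = 12$)
$u{\left(L{\left(-2,-5 \right)},N{\left(-2 \right)} \right)} \left(-312\right) + 174 = 12 \left(-312\right) + 174 = -3744 + 174 = -3570$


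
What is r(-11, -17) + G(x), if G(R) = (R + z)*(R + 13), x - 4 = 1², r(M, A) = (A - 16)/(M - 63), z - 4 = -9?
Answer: 33/74 ≈ 0.44595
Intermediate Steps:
z = -5 (z = 4 - 9 = -5)
r(M, A) = (-16 + A)/(-63 + M)
x = 5 (x = 4 + 1² = 4 + 1 = 5)
G(R) = (-5 + R)*(13 + R) (G(R) = (R - 5)*(R + 13) = (-5 + R)*(13 + R))
r(-11, -17) + G(x) = (-16 - 17)/(-63 - 11) + (-65 + 5² + 8*5) = -33/(-74) + (-65 + 25 + 40) = -1/74*(-33) + 0 = 33/74 + 0 = 33/74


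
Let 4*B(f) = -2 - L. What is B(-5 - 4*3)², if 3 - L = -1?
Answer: 9/4 ≈ 2.2500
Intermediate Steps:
L = 4 (L = 3 - 1*(-1) = 3 + 1 = 4)
B(f) = -3/2 (B(f) = (-2 - 1*4)/4 = (-2 - 4)/4 = (¼)*(-6) = -3/2)
B(-5 - 4*3)² = (-3/2)² = 9/4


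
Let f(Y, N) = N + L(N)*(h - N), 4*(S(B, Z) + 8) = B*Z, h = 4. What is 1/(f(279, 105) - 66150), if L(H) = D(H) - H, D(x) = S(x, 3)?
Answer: -4/250343 ≈ -1.5978e-5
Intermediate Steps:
S(B, Z) = -8 + B*Z/4 (S(B, Z) = -8 + (B*Z)/4 = -8 + B*Z/4)
D(x) = -8 + 3*x/4 (D(x) = -8 + (¼)*x*3 = -8 + 3*x/4)
L(H) = -8 - H/4 (L(H) = (-8 + 3*H/4) - H = -8 - H/4)
f(Y, N) = N + (-8 - N/4)*(4 - N)
1/(f(279, 105) - 66150) = 1/((-32 + (¼)*105*(32 + 105)) - 66150) = 1/((-32 + (¼)*105*137) - 66150) = 1/((-32 + 14385/4) - 66150) = 1/(14257/4 - 66150) = 1/(-250343/4) = -4/250343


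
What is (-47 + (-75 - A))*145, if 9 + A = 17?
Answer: -18850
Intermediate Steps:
A = 8 (A = -9 + 17 = 8)
(-47 + (-75 - A))*145 = (-47 + (-75 - 1*8))*145 = (-47 + (-75 - 8))*145 = (-47 - 83)*145 = -130*145 = -18850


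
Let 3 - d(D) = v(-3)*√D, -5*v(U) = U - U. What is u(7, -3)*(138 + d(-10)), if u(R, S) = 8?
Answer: 1128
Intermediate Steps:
v(U) = 0 (v(U) = -(U - U)/5 = -⅕*0 = 0)
d(D) = 3 (d(D) = 3 - 0*√D = 3 - 1*0 = 3 + 0 = 3)
u(7, -3)*(138 + d(-10)) = 8*(138 + 3) = 8*141 = 1128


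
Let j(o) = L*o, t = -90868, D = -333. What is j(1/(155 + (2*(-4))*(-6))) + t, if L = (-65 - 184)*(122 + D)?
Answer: -18393665/203 ≈ -90609.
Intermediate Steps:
L = 52539 (L = (-65 - 184)*(122 - 333) = -249*(-211) = 52539)
j(o) = 52539*o
j(1/(155 + (2*(-4))*(-6))) + t = 52539/(155 + (2*(-4))*(-6)) - 90868 = 52539/(155 - 8*(-6)) - 90868 = 52539/(155 + 48) - 90868 = 52539/203 - 90868 = -18393665/203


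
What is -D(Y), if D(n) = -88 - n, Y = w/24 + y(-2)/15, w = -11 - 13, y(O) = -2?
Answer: 1303/15 ≈ 86.867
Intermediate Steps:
w = -24
Y = -17/15 (Y = -24/24 - 2/15 = -24*1/24 - 2*1/15 = -1 - 2/15 = -17/15 ≈ -1.1333)
-D(Y) = -(-88 - 1*(-17/15)) = -(-88 + 17/15) = -1*(-1303/15) = 1303/15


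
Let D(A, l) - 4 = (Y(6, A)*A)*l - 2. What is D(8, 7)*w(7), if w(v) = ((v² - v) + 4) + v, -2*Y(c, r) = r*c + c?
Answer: -80030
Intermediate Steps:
Y(c, r) = -c/2 - c*r/2 (Y(c, r) = -(r*c + c)/2 = -(c*r + c)/2 = -(c + c*r)/2 = -c/2 - c*r/2)
w(v) = 4 + v² (w(v) = (4 + v² - v) + v = 4 + v²)
D(A, l) = 2 + A*l*(-3 - 3*A) (D(A, l) = 4 + (((-½*6*(1 + A))*A)*l - 2) = 4 + (((-3 - 3*A)*A)*l - 2) = 4 + ((A*(-3 - 3*A))*l - 2) = 4 + (A*l*(-3 - 3*A) - 2) = 4 + (-2 + A*l*(-3 - 3*A)) = 2 + A*l*(-3 - 3*A))
D(8, 7)*w(7) = (2 - 3*8*7*(1 + 8))*(4 + 7²) = (2 - 3*8*7*9)*(4 + 49) = (2 - 1512)*53 = -1510*53 = -80030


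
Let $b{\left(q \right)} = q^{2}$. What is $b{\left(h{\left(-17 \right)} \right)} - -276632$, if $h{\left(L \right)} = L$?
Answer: $276921$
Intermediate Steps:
$b{\left(h{\left(-17 \right)} \right)} - -276632 = \left(-17\right)^{2} - -276632 = 289 + 276632 = 276921$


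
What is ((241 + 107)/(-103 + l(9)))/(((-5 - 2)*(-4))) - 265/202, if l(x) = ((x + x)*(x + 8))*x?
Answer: -4900031/3748514 ≈ -1.3072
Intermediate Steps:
l(x) = 2*x**2*(8 + x) (l(x) = ((2*x)*(8 + x))*x = (2*x*(8 + x))*x = 2*x**2*(8 + x))
((241 + 107)/(-103 + l(9)))/(((-5 - 2)*(-4))) - 265/202 = ((241 + 107)/(-103 + 2*9**2*(8 + 9)))/(((-5 - 2)*(-4))) - 265/202 = (348/(-103 + 2*81*17))/((-7*(-4))) - 265*1/202 = (348/(-103 + 2754))/28 - 265/202 = (348/2651)*(1/28) - 265/202 = 87/18557 - 265/202 = -4900031/3748514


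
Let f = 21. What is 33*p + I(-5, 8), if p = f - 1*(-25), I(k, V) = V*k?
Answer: 1478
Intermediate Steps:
p = 46 (p = 21 - 1*(-25) = 21 + 25 = 46)
33*p + I(-5, 8) = 33*46 + 8*(-5) = 1518 - 40 = 1478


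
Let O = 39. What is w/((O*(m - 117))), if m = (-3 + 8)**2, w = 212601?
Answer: -70867/1196 ≈ -59.253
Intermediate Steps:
m = 25 (m = 5**2 = 25)
w/((O*(m - 117))) = 212601/((39*(25 - 117))) = 212601/((39*(-92))) = 212601/(-3588) = 212601*(-1/3588) = -70867/1196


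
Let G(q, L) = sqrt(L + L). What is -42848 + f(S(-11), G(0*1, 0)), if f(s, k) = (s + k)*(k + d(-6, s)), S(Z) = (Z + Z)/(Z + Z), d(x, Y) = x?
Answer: -42854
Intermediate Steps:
G(q, L) = sqrt(2)*sqrt(L) (G(q, L) = sqrt(2*L) = sqrt(2)*sqrt(L))
S(Z) = 1 (S(Z) = (2*Z)/((2*Z)) = (2*Z)*(1/(2*Z)) = 1)
f(s, k) = (-6 + k)*(k + s) (f(s, k) = (s + k)*(k - 6) = (k + s)*(-6 + k) = (-6 + k)*(k + s))
-42848 + f(S(-11), G(0*1, 0)) = -42848 + ((sqrt(2)*sqrt(0))**2 - 6*sqrt(2)*sqrt(0) - 6*1 + (sqrt(2)*sqrt(0))*1) = -42848 + ((sqrt(2)*0)**2 - 6*sqrt(2)*0 - 6 + (sqrt(2)*0)*1) = -42848 + (0**2 - 6*0 - 6 + 0*1) = -42848 + (0 + 0 - 6 + 0) = -42848 - 6 = -42854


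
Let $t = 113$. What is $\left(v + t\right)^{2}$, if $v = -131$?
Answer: $324$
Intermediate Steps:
$\left(v + t\right)^{2} = \left(-131 + 113\right)^{2} = \left(-18\right)^{2} = 324$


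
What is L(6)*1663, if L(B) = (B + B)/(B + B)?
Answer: 1663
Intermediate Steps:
L(B) = 1 (L(B) = (2*B)/((2*B)) = (2*B)*(1/(2*B)) = 1)
L(6)*1663 = 1*1663 = 1663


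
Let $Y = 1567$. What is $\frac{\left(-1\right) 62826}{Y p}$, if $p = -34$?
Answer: $\frac{31413}{26639} \approx 1.1792$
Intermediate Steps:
$\frac{\left(-1\right) 62826}{Y p} = \frac{\left(-1\right) 62826}{1567 \left(-34\right)} = - \frac{62826}{-53278} = \left(-62826\right) \left(- \frac{1}{53278}\right) = \frac{31413}{26639}$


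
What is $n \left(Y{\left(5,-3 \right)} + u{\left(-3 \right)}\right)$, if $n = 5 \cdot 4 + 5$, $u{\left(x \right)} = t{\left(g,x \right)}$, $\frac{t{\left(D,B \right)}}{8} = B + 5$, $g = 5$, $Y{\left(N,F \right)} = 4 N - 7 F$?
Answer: $1425$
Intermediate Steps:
$Y{\left(N,F \right)} = - 7 F + 4 N$
$t{\left(D,B \right)} = 40 + 8 B$ ($t{\left(D,B \right)} = 8 \left(B + 5\right) = 8 \left(5 + B\right) = 40 + 8 B$)
$u{\left(x \right)} = 40 + 8 x$
$n = 25$ ($n = 20 + 5 = 25$)
$n \left(Y{\left(5,-3 \right)} + u{\left(-3 \right)}\right) = 25 \left(\left(\left(-7\right) \left(-3\right) + 4 \cdot 5\right) + \left(40 + 8 \left(-3\right)\right)\right) = 25 \left(\left(21 + 20\right) + \left(40 - 24\right)\right) = 25 \left(41 + 16\right) = 25 \cdot 57 = 1425$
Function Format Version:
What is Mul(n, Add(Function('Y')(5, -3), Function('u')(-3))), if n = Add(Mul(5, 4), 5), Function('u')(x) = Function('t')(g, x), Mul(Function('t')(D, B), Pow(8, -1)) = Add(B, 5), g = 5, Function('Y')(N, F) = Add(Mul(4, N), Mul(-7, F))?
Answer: 1425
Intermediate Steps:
Function('Y')(N, F) = Add(Mul(-7, F), Mul(4, N))
Function('t')(D, B) = Add(40, Mul(8, B)) (Function('t')(D, B) = Mul(8, Add(B, 5)) = Mul(8, Add(5, B)) = Add(40, Mul(8, B)))
Function('u')(x) = Add(40, Mul(8, x))
n = 25 (n = Add(20, 5) = 25)
Mul(n, Add(Function('Y')(5, -3), Function('u')(-3))) = Mul(25, Add(Add(Mul(-7, -3), Mul(4, 5)), Add(40, Mul(8, -3)))) = Mul(25, Add(Add(21, 20), Add(40, -24))) = Mul(25, Add(41, 16)) = Mul(25, 57) = 1425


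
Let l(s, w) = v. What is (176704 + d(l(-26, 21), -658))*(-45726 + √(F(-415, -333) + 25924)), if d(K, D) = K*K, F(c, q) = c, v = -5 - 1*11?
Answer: -8091672960 + 176960*√25509 ≈ -8.0634e+9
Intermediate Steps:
v = -16 (v = -5 - 11 = -16)
l(s, w) = -16
d(K, D) = K²
(176704 + d(l(-26, 21), -658))*(-45726 + √(F(-415, -333) + 25924)) = (176704 + (-16)²)*(-45726 + √(-415 + 25924)) = (176704 + 256)*(-45726 + √25509) = 176960*(-45726 + √25509) = -8091672960 + 176960*√25509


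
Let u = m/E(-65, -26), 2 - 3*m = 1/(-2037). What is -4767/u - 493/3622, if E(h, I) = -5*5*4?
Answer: 422051832497/590386 ≈ 7.1487e+5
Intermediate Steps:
m = 4075/6111 (m = ⅔ - ⅓/(-2037) = ⅔ - ⅓*(-1/2037) = ⅔ + 1/6111 = 4075/6111 ≈ 0.66683)
E(h, I) = -100 (E(h, I) = -25*4 = -100)
u = -163/24444 (u = (4075/6111)/(-100) = (4075/6111)*(-1/100) = -163/24444 ≈ -0.0066683)
-4767/u - 493/3622 = -4767/(-163/24444) - 493/3622 = -4767*(-24444/163) - 493*1/3622 = 116524548/163 - 493/3622 = 422051832497/590386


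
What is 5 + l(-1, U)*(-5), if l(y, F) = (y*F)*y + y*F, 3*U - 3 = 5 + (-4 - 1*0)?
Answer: 5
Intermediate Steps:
U = 4/3 (U = 1 + (5 + (-4 - 1*0))/3 = 1 + (5 + (-4 + 0))/3 = 1 + (5 - 4)/3 = 1 + (⅓)*1 = 1 + ⅓ = 4/3 ≈ 1.3333)
l(y, F) = F*y + F*y² (l(y, F) = (F*y)*y + F*y = F*y² + F*y = F*y + F*y²)
5 + l(-1, U)*(-5) = 5 + ((4/3)*(-1)*(1 - 1))*(-5) = 5 + ((4/3)*(-1)*0)*(-5) = 5 + 0*(-5) = 5 + 0 = 5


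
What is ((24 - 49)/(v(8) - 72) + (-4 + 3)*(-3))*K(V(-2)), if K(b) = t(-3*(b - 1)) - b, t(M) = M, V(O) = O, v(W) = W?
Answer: 2387/64 ≈ 37.297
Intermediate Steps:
K(b) = 3 - 4*b (K(b) = -3*(b - 1) - b = -3*(-1 + b) - b = (3 - 3*b) - b = 3 - 4*b)
((24 - 49)/(v(8) - 72) + (-4 + 3)*(-3))*K(V(-2)) = ((24 - 49)/(8 - 72) + (-4 + 3)*(-3))*(3 - 4*(-2)) = (-25/(-64) - 1*(-3))*(3 + 8) = (-25*(-1/64) + 3)*11 = (25/64 + 3)*11 = (217/64)*11 = 2387/64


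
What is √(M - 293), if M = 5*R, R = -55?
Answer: 2*I*√142 ≈ 23.833*I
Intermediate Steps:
M = -275 (M = 5*(-55) = -275)
√(M - 293) = √(-275 - 293) = √(-568) = 2*I*√142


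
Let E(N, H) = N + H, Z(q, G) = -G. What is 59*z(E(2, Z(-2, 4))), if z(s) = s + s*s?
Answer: 118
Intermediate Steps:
E(N, H) = H + N
z(s) = s + s²
59*z(E(2, Z(-2, 4))) = 59*((-1*4 + 2)*(1 + (-1*4 + 2))) = 59*((-4 + 2)*(1 + (-4 + 2))) = 59*(-2*(1 - 2)) = 59*(-2*(-1)) = 59*2 = 118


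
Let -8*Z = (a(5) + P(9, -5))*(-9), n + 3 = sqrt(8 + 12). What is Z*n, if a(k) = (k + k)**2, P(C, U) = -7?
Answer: -2511/8 + 837*sqrt(5)/4 ≈ 154.02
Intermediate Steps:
a(k) = 4*k**2 (a(k) = (2*k)**2 = 4*k**2)
n = -3 + 2*sqrt(5) (n = -3 + sqrt(8 + 12) = -3 + sqrt(20) = -3 + 2*sqrt(5) ≈ 1.4721)
Z = 837/8 (Z = -(4*5**2 - 7)*(-9)/8 = -(4*25 - 7)*(-9)/8 = -(100 - 7)*(-9)/8 = -93*(-9)/8 = -1/8*(-837) = 837/8 ≈ 104.63)
Z*n = 837*(-3 + 2*sqrt(5))/8 = -2511/8 + 837*sqrt(5)/4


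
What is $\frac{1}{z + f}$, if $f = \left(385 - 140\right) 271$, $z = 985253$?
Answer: $\frac{1}{1051648} \approx 9.5089 \cdot 10^{-7}$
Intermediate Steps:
$f = 66395$ ($f = 245 \cdot 271 = 66395$)
$\frac{1}{z + f} = \frac{1}{985253 + 66395} = \frac{1}{1051648}$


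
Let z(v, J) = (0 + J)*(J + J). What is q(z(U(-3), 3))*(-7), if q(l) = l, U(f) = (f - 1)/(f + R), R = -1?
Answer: -126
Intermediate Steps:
U(f) = 1 (U(f) = (f - 1)/(f - 1) = (-1 + f)/(-1 + f) = 1)
z(v, J) = 2*J**2 (z(v, J) = J*(2*J) = 2*J**2)
q(z(U(-3), 3))*(-7) = (2*3**2)*(-7) = (2*9)*(-7) = 18*(-7) = -126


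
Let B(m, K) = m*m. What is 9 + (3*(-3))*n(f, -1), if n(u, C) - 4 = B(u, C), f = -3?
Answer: -108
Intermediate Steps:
B(m, K) = m**2
n(u, C) = 4 + u**2
9 + (3*(-3))*n(f, -1) = 9 + (3*(-3))*(4 + (-3)**2) = 9 - 9*(4 + 9) = 9 - 9*13 = 9 - 117 = -108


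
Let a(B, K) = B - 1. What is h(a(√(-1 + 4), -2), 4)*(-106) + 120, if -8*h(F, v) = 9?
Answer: 957/4 ≈ 239.25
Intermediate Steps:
a(B, K) = -1 + B
h(F, v) = -9/8 (h(F, v) = -⅛*9 = -9/8)
h(a(√(-1 + 4), -2), 4)*(-106) + 120 = -9/8*(-106) + 120 = 477/4 + 120 = 957/4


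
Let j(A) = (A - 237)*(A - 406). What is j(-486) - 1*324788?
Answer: 320128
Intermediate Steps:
j(A) = (-406 + A)*(-237 + A) (j(A) = (-237 + A)*(-406 + A) = (-406 + A)*(-237 + A))
j(-486) - 1*324788 = (96222 + (-486)² - 643*(-486)) - 1*324788 = (96222 + 236196 + 312498) - 324788 = 644916 - 324788 = 320128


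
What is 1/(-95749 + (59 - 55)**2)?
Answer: -1/95733 ≈ -1.0446e-5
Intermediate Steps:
1/(-95749 + (59 - 55)**2) = 1/(-95749 + 4**2) = 1/(-95749 + 16) = 1/(-95733) = -1/95733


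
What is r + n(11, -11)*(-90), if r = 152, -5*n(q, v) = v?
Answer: -46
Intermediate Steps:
n(q, v) = -v/5
r + n(11, -11)*(-90) = 152 - ⅕*(-11)*(-90) = 152 + (11/5)*(-90) = 152 - 198 = -46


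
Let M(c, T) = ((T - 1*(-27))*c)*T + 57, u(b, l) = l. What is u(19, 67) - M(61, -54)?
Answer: -88928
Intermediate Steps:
M(c, T) = 57 + T*c*(27 + T) (M(c, T) = ((T + 27)*c)*T + 57 = ((27 + T)*c)*T + 57 = (c*(27 + T))*T + 57 = T*c*(27 + T) + 57 = 57 + T*c*(27 + T))
u(19, 67) - M(61, -54) = 67 - (57 + 61*(-54)² + 27*(-54)*61) = 67 - (57 + 61*2916 - 88938) = 67 - (57 + 177876 - 88938) = 67 - 1*88995 = 67 - 88995 = -88928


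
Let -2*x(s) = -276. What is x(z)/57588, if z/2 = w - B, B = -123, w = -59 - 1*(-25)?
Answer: 23/9598 ≈ 0.0023963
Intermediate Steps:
w = -34 (w = -59 + 25 = -34)
z = 178 (z = 2*(-34 - 1*(-123)) = 2*(-34 + 123) = 2*89 = 178)
x(s) = 138 (x(s) = -½*(-276) = 138)
x(z)/57588 = 138/57588 = 138*(1/57588) = 23/9598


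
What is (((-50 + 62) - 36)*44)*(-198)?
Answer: 209088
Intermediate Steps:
(((-50 + 62) - 36)*44)*(-198) = ((12 - 36)*44)*(-198) = -24*44*(-198) = -1056*(-198) = 209088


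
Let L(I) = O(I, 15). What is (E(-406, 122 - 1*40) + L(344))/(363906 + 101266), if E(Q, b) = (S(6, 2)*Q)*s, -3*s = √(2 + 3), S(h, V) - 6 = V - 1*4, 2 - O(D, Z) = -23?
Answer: 25/465172 + 406*√5/348879 ≈ 0.0026559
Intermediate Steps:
O(D, Z) = 25 (O(D, Z) = 2 - 1*(-23) = 2 + 23 = 25)
L(I) = 25
S(h, V) = 2 + V (S(h, V) = 6 + (V - 1*4) = 6 + (V - 4) = 6 + (-4 + V) = 2 + V)
s = -√5/3 (s = -√(2 + 3)/3 = -√5/3 ≈ -0.74536)
E(Q, b) = -4*Q*√5/3 (E(Q, b) = ((2 + 2)*Q)*(-√5/3) = (4*Q)*(-√5/3) = -4*Q*√5/3)
(E(-406, 122 - 1*40) + L(344))/(363906 + 101266) = (-4/3*(-406)*√5 + 25)/(363906 + 101266) = (1624*√5/3 + 25)/465172 = (25 + 1624*√5/3)*(1/465172) = 25/465172 + 406*√5/348879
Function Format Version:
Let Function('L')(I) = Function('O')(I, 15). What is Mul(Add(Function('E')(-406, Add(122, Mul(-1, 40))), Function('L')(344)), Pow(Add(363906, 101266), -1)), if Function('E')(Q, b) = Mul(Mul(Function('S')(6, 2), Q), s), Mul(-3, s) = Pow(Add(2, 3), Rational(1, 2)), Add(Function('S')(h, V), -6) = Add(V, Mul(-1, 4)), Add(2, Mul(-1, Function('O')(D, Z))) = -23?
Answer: Add(Rational(25, 465172), Mul(Rational(406, 348879), Pow(5, Rational(1, 2)))) ≈ 0.0026559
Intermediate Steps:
Function('O')(D, Z) = 25 (Function('O')(D, Z) = Add(2, Mul(-1, -23)) = Add(2, 23) = 25)
Function('L')(I) = 25
Function('S')(h, V) = Add(2, V) (Function('S')(h, V) = Add(6, Add(V, Mul(-1, 4))) = Add(6, Add(V, -4)) = Add(6, Add(-4, V)) = Add(2, V))
s = Mul(Rational(-1, 3), Pow(5, Rational(1, 2))) (s = Mul(Rational(-1, 3), Pow(Add(2, 3), Rational(1, 2))) = Mul(Rational(-1, 3), Pow(5, Rational(1, 2))) ≈ -0.74536)
Function('E')(Q, b) = Mul(Rational(-4, 3), Q, Pow(5, Rational(1, 2))) (Function('E')(Q, b) = Mul(Mul(Add(2, 2), Q), Mul(Rational(-1, 3), Pow(5, Rational(1, 2)))) = Mul(Mul(4, Q), Mul(Rational(-1, 3), Pow(5, Rational(1, 2)))) = Mul(Rational(-4, 3), Q, Pow(5, Rational(1, 2))))
Mul(Add(Function('E')(-406, Add(122, Mul(-1, 40))), Function('L')(344)), Pow(Add(363906, 101266), -1)) = Mul(Add(Mul(Rational(-4, 3), -406, Pow(5, Rational(1, 2))), 25), Pow(Add(363906, 101266), -1)) = Mul(Add(Mul(Rational(1624, 3), Pow(5, Rational(1, 2))), 25), Pow(465172, -1)) = Mul(Add(25, Mul(Rational(1624, 3), Pow(5, Rational(1, 2)))), Rational(1, 465172)) = Add(Rational(25, 465172), Mul(Rational(406, 348879), Pow(5, Rational(1, 2))))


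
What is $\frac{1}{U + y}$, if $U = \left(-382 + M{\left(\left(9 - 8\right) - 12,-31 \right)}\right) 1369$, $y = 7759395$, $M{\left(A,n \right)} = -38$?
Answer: $\frac{1}{7184415} \approx 1.3919 \cdot 10^{-7}$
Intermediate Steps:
$U = -574980$ ($U = \left(-382 - 38\right) 1369 = \left(-420\right) 1369 = -574980$)
$\frac{1}{U + y} = \frac{1}{-574980 + 7759395} = \frac{1}{7184415}$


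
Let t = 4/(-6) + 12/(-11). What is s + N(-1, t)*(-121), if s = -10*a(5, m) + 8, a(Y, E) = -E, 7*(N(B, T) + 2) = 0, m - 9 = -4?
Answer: 300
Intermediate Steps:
t = -58/33 (t = 4*(-⅙) + 12*(-1/11) = -⅔ - 12/11 = -58/33 ≈ -1.7576)
m = 5 (m = 9 - 4 = 5)
N(B, T) = -2 (N(B, T) = -2 + (⅐)*0 = -2 + 0 = -2)
s = 58 (s = -(-10)*5 + 8 = -10*(-5) + 8 = 50 + 8 = 58)
s + N(-1, t)*(-121) = 58 - 2*(-121) = 58 + 242 = 300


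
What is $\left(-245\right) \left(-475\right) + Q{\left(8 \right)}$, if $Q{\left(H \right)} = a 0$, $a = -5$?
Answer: $116375$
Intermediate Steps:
$Q{\left(H \right)} = 0$ ($Q{\left(H \right)} = \left(-5\right) 0 = 0$)
$\left(-245\right) \left(-475\right) + Q{\left(8 \right)} = \left(-245\right) \left(-475\right) + 0 = 116375 + 0 = 116375$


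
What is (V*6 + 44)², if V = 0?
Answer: 1936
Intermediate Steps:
(V*6 + 44)² = (0*6 + 44)² = (0 + 44)² = 44² = 1936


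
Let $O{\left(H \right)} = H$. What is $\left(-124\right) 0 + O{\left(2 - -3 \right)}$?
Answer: $5$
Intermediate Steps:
$\left(-124\right) 0 + O{\left(2 - -3 \right)} = \left(-124\right) 0 + \left(2 - -3\right) = 0 + \left(2 + 3\right) = 0 + 5 = 5$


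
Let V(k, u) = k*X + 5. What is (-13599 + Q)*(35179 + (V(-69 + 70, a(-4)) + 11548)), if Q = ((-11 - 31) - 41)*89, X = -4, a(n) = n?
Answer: -980633808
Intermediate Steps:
V(k, u) = 5 - 4*k (V(k, u) = k*(-4) + 5 = -4*k + 5 = 5 - 4*k)
Q = -7387 (Q = (-42 - 41)*89 = -83*89 = -7387)
(-13599 + Q)*(35179 + (V(-69 + 70, a(-4)) + 11548)) = (-13599 - 7387)*(35179 + ((5 - 4*(-69 + 70)) + 11548)) = -20986*(35179 + ((5 - 4*1) + 11548)) = -20986*(35179 + ((5 - 4) + 11548)) = -20986*(35179 + (1 + 11548)) = -20986*(35179 + 11549) = -20986*46728 = -980633808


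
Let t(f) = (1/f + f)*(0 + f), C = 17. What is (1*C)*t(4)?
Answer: 289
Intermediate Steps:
t(f) = f*(f + 1/f) (t(f) = (f + 1/f)*f = f*(f + 1/f))
(1*C)*t(4) = (1*17)*(1 + 4²) = 17*(1 + 16) = 17*17 = 289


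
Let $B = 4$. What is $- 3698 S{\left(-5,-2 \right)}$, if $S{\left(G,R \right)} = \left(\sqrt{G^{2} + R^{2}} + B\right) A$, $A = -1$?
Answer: $14792 + 3698 \sqrt{29} \approx 34706.0$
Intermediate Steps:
$S{\left(G,R \right)} = -4 - \sqrt{G^{2} + R^{2}}$ ($S{\left(G,R \right)} = \left(\sqrt{G^{2} + R^{2}} + 4\right) \left(-1\right) = \left(4 + \sqrt{G^{2} + R^{2}}\right) \left(-1\right) = -4 - \sqrt{G^{2} + R^{2}}$)
$- 3698 S{\left(-5,-2 \right)} = - 3698 \left(-4 - \sqrt{\left(-5\right)^{2} + \left(-2\right)^{2}}\right) = - 3698 \left(-4 - \sqrt{25 + 4}\right) = - 3698 \left(-4 - \sqrt{29}\right) = 14792 + 3698 \sqrt{29}$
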